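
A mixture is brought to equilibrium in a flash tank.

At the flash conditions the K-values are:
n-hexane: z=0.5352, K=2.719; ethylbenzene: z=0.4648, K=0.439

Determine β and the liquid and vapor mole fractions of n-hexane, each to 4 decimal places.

β = 0.6836, x_n-hexane = 0.2461, y_n-hexane = 0.6690

Binary case is linear: z₁(K₁−1)(1+β(K₂−1)) + z₂(K₂−1)(1+β(K₁−1)) = 0
⇒ β = [z₁(K₁−1)+z₂(K₂−1)] / [−(K₁−1)(K₂−1)] = 0.65926/0.96436 = 0.6836
Compositions from xᵢ = zᵢ/(1+β(Kᵢ−1)), yᵢ = Kᵢxᵢ:
  n-hexane: x = 0.2461, y = 0.6690
  ethylbenzene: x = 0.7539, y = 0.3310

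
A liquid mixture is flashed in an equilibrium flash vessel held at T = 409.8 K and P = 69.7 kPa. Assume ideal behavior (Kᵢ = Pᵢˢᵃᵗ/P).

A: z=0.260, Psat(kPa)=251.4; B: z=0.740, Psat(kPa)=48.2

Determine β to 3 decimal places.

β = 0.559

Raoult's law: Kᵢ = Pᵢˢᵃᵗ/P = Pᵢˢᵃᵗ/69.7.
  K_A = 251.4/69.7 = 3.60689, K_B = 48.2/69.7 = 0.69154
Let β = V/F and solve Σ zᵢ(Kᵢ−1)/(1+β(Kᵢ−1)) = 0.
Check two-phase: ΣzᵢKᵢ = 1.450 > 1 and Σzᵢ/Kᵢ = 1.142 > 1, so g(0) = 0.450 > 0 and g(1) = -0.142 < 0.
Newton–Raphson from β = 0.49:
  β = 0.490: g = 0.0287, g' = -0.438 → β = 0.555
  β = 0.555: g = 0.0014, g' = -0.397 → β = 0.559
Converged at β = 0.559.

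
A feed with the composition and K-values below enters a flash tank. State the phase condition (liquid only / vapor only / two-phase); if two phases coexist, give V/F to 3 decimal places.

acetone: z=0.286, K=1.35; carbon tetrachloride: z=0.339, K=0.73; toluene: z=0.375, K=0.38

ΣzᵢKᵢ = 0.776; Σzᵢ/Kᵢ = 1.663.
Since ΣzᵢKᵢ < 1 the mixture is below its bubble point — single liquid phase.

liquid only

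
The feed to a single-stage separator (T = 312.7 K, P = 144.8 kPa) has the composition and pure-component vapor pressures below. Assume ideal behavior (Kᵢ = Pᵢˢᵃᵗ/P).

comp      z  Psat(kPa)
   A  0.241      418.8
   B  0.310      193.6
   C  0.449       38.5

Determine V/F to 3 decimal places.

Raoult's law: Kᵢ = Pᵢˢᵃᵗ/P = Pᵢˢᵃᵗ/144.8.
  K_A = 418.8/144.8 = 2.89227, K_B = 193.6/144.8 = 1.33702, K_C = 38.5/144.8 = 0.26588
Rachford–Rice: g(V/F) = Σ zᵢ(Kᵢ−1)/(1+V/F(Kᵢ−1)) = 0.
Check two-phase: ΣzᵢKᵢ = 1.231 > 1 and Σzᵢ/Kᵢ = 2.004 > 1, so g(0) = 0.231 > 0 and g(1) = -1.004 < 0.
Newton iteration, V/F⁰ = 0.36:
  V/F = 0.360: g = -0.0836, g' = -0.780 → V/F = 0.253
Converged at V/F = 0.253.

V/F = 0.253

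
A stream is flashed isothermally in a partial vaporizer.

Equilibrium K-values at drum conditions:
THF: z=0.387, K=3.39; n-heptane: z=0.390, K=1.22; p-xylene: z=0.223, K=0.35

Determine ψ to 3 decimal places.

Material balance + equilibrium reduce to Σ zᵢ(Kᵢ−1)/(1+ψ(Kᵢ−1)) = 0.
Feasibility: ΣzᵢKᵢ = 1.866, Σzᵢ/Kᵢ = 1.071 — both > 1, two phases present.
Newton iteration, ψ⁰ = 0.5:
  ψ = 0.500: g = 0.2839, g' = -0.681 → ψ = 0.917
  ψ = 0.917: g = 0.0024, g' = -0.807 → ψ = 0.920
Converged at ψ = 0.920.

ψ = 0.920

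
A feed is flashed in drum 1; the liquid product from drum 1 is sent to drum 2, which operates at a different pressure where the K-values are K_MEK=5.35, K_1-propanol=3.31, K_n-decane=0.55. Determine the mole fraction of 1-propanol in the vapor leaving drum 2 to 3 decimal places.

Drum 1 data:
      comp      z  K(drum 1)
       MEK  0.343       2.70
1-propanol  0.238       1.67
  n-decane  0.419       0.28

y_1-propanol (drum 2) = 0.244

Drum 1:
Material balance + equilibrium reduce to Σ zᵢ(Kᵢ−1)/(1+ψ₁(Kᵢ−1)) = 0.
Feasibility: ΣzᵢKᵢ = 1.441, Σzᵢ/Kᵢ = 1.766 — both > 1, two phases present.
Newton–Raphson from ψ₁ = 0.6:
  ψ₁ = 0.600: g = -0.1287, g' = -0.971 → ψ₁ = 0.467
  ψ₁ = 0.467: g = -0.0083, g' = -0.863 → ψ₁ = 0.458
Converged at ψ₁ = 0.458.
Drum-1 compositions:
  MEK: x = 0.193, y = 0.521
  1-propanol: x = 0.182, y = 0.304
  n-decane: x = 0.625, y = 0.175
Drum-2 feed = drum-1 liquid: z₂ = (0.1929, 0.1821, 0.6250).
Drum 2:
Rachford–Rice: g(ψ₂) = Σ zᵢ(Kᵢ−1)/(1+ψ₂(Kᵢ−1)) = 0.
Feasibility: ΣzᵢKᵢ = 1.979, Σzᵢ/Kᵢ = 1.227 — both > 1, two phases present.
Newton–Raphson from ψ₂ = 0.5:
  ψ₂ = 0.500: g = 0.0967, g' = -0.782 → ψ₂ = 0.624
  ψ₂ = 0.624: g = 0.0075, g' = -0.673 → ψ₂ = 0.635
Converged at ψ₂ = 0.635.
  MEK: x = 0.051, y = 0.274
  1-propanol: x = 0.074, y = 0.244
  n-decane: x = 0.875, y = 0.481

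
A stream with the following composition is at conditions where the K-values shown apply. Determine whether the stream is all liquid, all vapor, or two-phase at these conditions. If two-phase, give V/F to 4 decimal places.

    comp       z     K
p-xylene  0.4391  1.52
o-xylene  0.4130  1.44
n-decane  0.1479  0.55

all vapor

ΣzᵢKᵢ = 1.3435; Σzᵢ/Kᵢ = 0.8446.
Since Σzᵢ/Kᵢ < 1 the mixture is above its dew point — single vapor phase.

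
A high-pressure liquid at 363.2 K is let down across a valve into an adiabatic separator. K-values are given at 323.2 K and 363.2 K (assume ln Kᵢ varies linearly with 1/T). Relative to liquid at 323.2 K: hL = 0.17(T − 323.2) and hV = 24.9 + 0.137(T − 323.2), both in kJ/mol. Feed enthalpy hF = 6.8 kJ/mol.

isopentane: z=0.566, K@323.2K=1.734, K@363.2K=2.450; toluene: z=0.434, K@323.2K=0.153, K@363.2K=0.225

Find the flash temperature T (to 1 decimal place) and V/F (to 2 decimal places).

T = 333.5 K, V/F = 0.21

Adiabatic flash: solve Rachford–Rice at each trial T, then check hF = ψ·hV(T) + (1−ψ)·hL(T).
  T = 323.2 K: K = (1.734, 0.153), RR gives ψ = 0.077, H_out = 1.916 kJ/mol
  T = 363.2 K: K = (2.450, 0.225), RR gives ψ = 0.431, H_out = 16.963 kJ/mol
  T = 343.2 K: K = (2.082, 0.188), RR gives ψ = 0.296, H_out = 10.566 kJ/mol
  T = 333.2 K: K = (1.905, 0.170), RR gives ψ = 0.202, H_out = 6.675 kJ/mol
  T = 338.2 K: K = (1.993, 0.179), RR gives ψ = 0.252, H_out = 8.702 kJ/mol
  T = 335.7 K: K = (1.949, 0.174), RR gives ψ = 0.228, H_out = 7.712 kJ/mol
  T = 334.4 K: K = (1.926, 0.172), RR gives ψ = 0.215, H_out = 7.179 kJ/mol
Linear interpolation between T = 333.2 (H_out = 6.675) and T = 334.4 (H_out = 7.179) on hF = 6.8 gives T ≈ 333.5 K, at which ψ = 0.21.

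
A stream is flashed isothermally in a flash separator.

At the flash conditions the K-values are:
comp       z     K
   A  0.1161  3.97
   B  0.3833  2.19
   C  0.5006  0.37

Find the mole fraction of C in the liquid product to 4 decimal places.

x_C = 0.7021

Material balance + equilibrium reduce to Σ zᵢ(Kᵢ−1)/(1+ψ(Kᵢ−1)) = 0.
g(0) = ΣzᵢKᵢ − 1 = 0.4856 and g(1) = 1 − Σzᵢ/Kᵢ = -0.5572, so a root lies in (0, 1).
Iterate (Newton) starting at ψ = 0.5:
  ψ = 0.5000: g = -0.03567, g' = -0.8026 → ψ = 0.4556
Converged at ψ = 0.4556.
Compositions from xᵢ = zᵢ/(1+ψ(Kᵢ−1)), yᵢ = Kᵢxᵢ:
  A: x = 0.0493, y = 0.1959
  B: x = 0.2486, y = 0.5443
  C: x = 0.7021, y = 0.2598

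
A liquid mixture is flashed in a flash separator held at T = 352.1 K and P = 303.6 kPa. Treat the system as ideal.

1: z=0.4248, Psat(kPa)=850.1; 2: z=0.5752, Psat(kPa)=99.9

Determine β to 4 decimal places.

Raoult's law: Kᵢ = Pᵢˢᵃᵗ/P = Pᵢˢᵃᵗ/303.6.
  K_1 = 850.1/303.6 = 2.800066, K_2 = 99.9/303.6 = 0.329051
Material balance + equilibrium reduce to Σ zᵢ(Kᵢ−1)/(1+β(Kᵢ−1)) = 0.
Check two-phase: ΣzᵢKᵢ = 1.3787 > 1 and Σzᵢ/Kᵢ = 1.8998 > 1, so g(0) = 0.3787 > 0 and g(1) = -0.8998 < 0.
Iterate (Newton) starting at β = 0.46:
  β = 0.4600: g = -0.13991, g' = -0.9536 → β = 0.3133
  β = 0.3133: g = 0.00030, g' = -0.9779 → β = 0.3136
Converged at β = 0.3136.

β = 0.3136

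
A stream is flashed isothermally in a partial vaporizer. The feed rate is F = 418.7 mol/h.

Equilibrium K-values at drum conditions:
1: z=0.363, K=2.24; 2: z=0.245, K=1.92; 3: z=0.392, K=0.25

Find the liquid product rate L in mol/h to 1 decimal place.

L = 228.0 mol/h

Newton iteration, ψ⁰ = 0.5:
  ψ = 0.500: g = -0.0382, g' = -0.874 → ψ = 0.456
  ψ = 0.456: g = -0.0008, g' = -0.840 → ψ = 0.455
Converged at ψ = 0.455.
Then V = ψ·F = 0.4554·418.7 = 190.7 mol/h and L = F − V = 228.0 mol/h.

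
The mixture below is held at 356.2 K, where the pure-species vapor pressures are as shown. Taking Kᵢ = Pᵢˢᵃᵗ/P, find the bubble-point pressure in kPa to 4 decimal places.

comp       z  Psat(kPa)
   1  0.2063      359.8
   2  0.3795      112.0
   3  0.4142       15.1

At the bubble point ψ → 0, so ΣzᵢKᵢ = 1 with Kᵢ = Pᵢˢᵃᵗ/P ⇒ P = ΣzᵢPᵢˢᵃᵗ.
P = 0.2063·359.8 + 0.3795·112.0 + 0.4142·15.1 = 122.9852 kPa

Pbub = 122.9852 kPa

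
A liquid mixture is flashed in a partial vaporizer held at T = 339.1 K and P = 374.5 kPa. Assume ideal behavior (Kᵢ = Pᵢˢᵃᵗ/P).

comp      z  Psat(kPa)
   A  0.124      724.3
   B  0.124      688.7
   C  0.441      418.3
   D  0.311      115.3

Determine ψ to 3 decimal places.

Raoult's law: Kᵢ = Pᵢˢᵃᵗ/P = Pᵢˢᵃᵗ/374.5.
  K_A = 724.3/374.5 = 1.93405, K_B = 688.7/374.5 = 1.83899, K_C = 418.3/374.5 = 1.11696, K_D = 115.3/374.5 = 0.30788
Newton iteration, ψ⁰ = 0.55:
  ψ = 0.550: g = -0.1514, g' = -0.482 → ψ = 0.236
  ψ = 0.236: g = -0.0253, g' = -0.352 → ψ = 0.164
  ψ = 0.164: g = -0.0003, g' = -0.344 → ψ = 0.163
Converged at ψ = 0.163.

ψ = 0.163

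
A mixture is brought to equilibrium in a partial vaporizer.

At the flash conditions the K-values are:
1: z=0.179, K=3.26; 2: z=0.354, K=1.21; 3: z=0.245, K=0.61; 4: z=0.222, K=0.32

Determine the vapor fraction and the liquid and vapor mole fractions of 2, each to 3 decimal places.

Let ψ = V/F and solve Σ zᵢ(Kᵢ−1)/(1+ψ(Kᵢ−1)) = 0.
Check two-phase: ΣzᵢKᵢ = 1.232 > 1 and Σzᵢ/Kᵢ = 1.443 > 1, so g(0) = 0.232 > 0 and g(1) = -0.443 < 0.
Newton–Raphson from ψ = 0.67:
  ψ = 0.670: g = -0.1806, g' = -0.571 → ψ = 0.354
  ψ = 0.354: g = -0.0157, g' = -0.524 → ψ = 0.324
Converged at ψ = 0.324.
Compositions from xᵢ = zᵢ/(1+ψ(Kᵢ−1)), yᵢ = Kᵢxᵢ:
  1: x = 0.103, y = 0.337
  2: x = 0.331, y = 0.401
  3: x = 0.280, y = 0.171
  4: x = 0.285, y = 0.091

ψ = 0.324, x_2 = 0.331, y_2 = 0.401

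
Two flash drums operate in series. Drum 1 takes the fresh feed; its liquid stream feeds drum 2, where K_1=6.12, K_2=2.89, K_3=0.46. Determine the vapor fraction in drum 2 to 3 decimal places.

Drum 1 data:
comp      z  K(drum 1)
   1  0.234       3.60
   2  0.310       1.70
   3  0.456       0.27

Drum 1:
Rachford–Rice: g(ψ₁) = Σ zᵢ(Kᵢ−1)/(1+ψ₁(Kᵢ−1)) = 0.
g(0) = ΣzᵢKᵢ − 1 = 0.493 and g(1) = 1 − Σzᵢ/Kᵢ = -0.936, so a root lies in (0, 1).
Newton iteration, ψ₁⁰ = 0.5:
  ψ₁ = 0.500: g = -0.0990, g' = -0.985 → ψ₁ = 0.400
  ψ₁ = 0.400: g = -0.0020, g' = -0.958 → ψ₁ = 0.397
Converged at ψ₁ = 0.397.
Drum-1 compositions:
  1: x = 0.115, y = 0.414
  2: x = 0.243, y = 0.412
  3: x = 0.642, y = 0.173
Drum-2 feed = drum-1 liquid: z₂ = (0.1151, 0.2425, 0.6424).
Drum 2:
Let ψ₂ = V/F and solve Σ zᵢ(Kᵢ−1)/(1+ψ₂(Kᵢ−1)) = 0.
g(0) = ΣzᵢKᵢ − 1 = 0.701 and g(1) = 1 − Σzᵢ/Kᵢ = -0.499, so a root lies in (0, 1).
Newton–Raphson from ψ₂ = 0.5:
  ψ₂ = 0.500: g = -0.0740, g' = -0.819 → ψ₂ = 0.410
  ψ₂ = 0.410: g = 0.0032, g' = -0.899 → ψ₂ = 0.413
Converged at ψ₂ = 0.413.
  1: x = 0.037, y = 0.226
  2: x = 0.136, y = 0.394
  3: x = 0.827, y = 0.380

V/F (drum 2) = 0.413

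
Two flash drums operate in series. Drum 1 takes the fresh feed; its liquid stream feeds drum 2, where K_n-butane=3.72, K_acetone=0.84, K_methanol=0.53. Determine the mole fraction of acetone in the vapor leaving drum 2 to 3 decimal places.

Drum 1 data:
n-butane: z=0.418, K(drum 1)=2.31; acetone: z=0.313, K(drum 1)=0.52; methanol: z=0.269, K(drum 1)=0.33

Drum 1:
Material balance + equilibrium reduce to Σ zᵢ(Kᵢ−1)/(1+ψ₁(Kᵢ−1)) = 0.
Feasibility: ΣzᵢKᵢ = 1.217, Σzᵢ/Kᵢ = 1.598 — both > 1, two phases present.
Iterate (Newton) starting at ψ₁ = 0.5:
  ψ₁ = 0.500: g = -0.1378, g' = -0.660 → ψ₁ = 0.291
  ψ₁ = 0.291: g = -0.0021, g' = -0.660 → ψ₁ = 0.288
Converged at ψ₁ = 0.288.
Drum-1 compositions:
  n-butane: x = 0.304, y = 0.701
  acetone: x = 0.363, y = 0.189
  methanol: x = 0.333, y = 0.110
Drum-2 feed = drum-1 liquid: z₂ = (0.3035, 0.3632, 0.3333).
Drum 2:
Newton–Raphson from ψ₂ = 0.44:
  ψ₂ = 0.440: g = 0.1158, g' = -0.593 → ψ₂ = 0.635
  ψ₂ = 0.635: g = 0.0146, g' = -0.463 → ψ₂ = 0.667
Converged at ψ₂ = 0.667.
  n-butane: x = 0.108, y = 0.401
  acetone: x = 0.407, y = 0.342
  methanol: x = 0.486, y = 0.257

y_acetone (drum 2) = 0.342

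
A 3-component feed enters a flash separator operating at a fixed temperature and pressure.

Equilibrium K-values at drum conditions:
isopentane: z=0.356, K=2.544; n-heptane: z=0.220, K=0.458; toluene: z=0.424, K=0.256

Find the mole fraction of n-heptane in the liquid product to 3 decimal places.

Let β = V/F and solve Σ zᵢ(Kᵢ−1)/(1+β(Kᵢ−1)) = 0.
Check two-phase: ΣzᵢKᵢ = 1.115 > 1 and Σzᵢ/Kᵢ = 2.277 > 1, so g(0) = 0.115 > 0 and g(1) = -1.277 < 0.
Iterate (Newton) starting at β = 0.36:
  β = 0.360: g = -0.2257, g' = -0.888 → β = 0.106
  β = 0.106: g = 0.0035, g' = -0.976 → β = 0.109
Converged at β = 0.109.
Compositions from xᵢ = zᵢ/(1+β(Kᵢ−1)), yᵢ = Kᵢxᵢ:
  isopentane: x = 0.305, y = 0.775
  n-heptane: x = 0.234, y = 0.107
  toluene: x = 0.462, y = 0.118

x_n-heptane = 0.234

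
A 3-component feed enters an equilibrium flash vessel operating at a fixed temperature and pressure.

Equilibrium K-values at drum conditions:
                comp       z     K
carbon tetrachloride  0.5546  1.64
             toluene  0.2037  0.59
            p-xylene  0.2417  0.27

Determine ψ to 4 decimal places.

Rachford–Rice: g(ψ) = Σ zᵢ(Kᵢ−1)/(1+ψ(Kᵢ−1)) = 0.
Check two-phase: ΣzᵢKᵢ = 1.0950 > 1 and Σzᵢ/Kᵢ = 1.5786 > 1, so g(0) = 0.0950 > 0 and g(1) = -0.5786 < 0.
Iterate (Newton) starting at ψ = 0.5:
  ψ = 0.5000: g = -0.11402, g' = -0.5040 → ψ = 0.2738
  ψ = 0.2738: g = -0.01256, g' = -0.4091 → ψ = 0.2431
  ψ = 0.2431: g = -0.00010, g' = -0.4027 → ψ = 0.2428
Converged at ψ = 0.2428.

ψ = 0.2428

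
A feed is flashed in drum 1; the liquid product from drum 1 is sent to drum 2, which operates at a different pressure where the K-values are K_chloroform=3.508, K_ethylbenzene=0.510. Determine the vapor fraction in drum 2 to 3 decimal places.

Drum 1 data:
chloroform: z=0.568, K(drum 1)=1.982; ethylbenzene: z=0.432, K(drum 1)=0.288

V/F (drum 2) = 0.627

Drum 1:
Newton–Raphson from ψ₁ = 0.5:
  ψ₁ = 0.500: g = -0.1035, g' = -0.774 → ψ₁ = 0.366
  ψ₁ = 0.366: g = -0.0059, g' = -0.697 → ψ₁ = 0.358
Converged at ψ₁ = 0.358.
Drum-1 compositions:
  chloroform: x = 0.420, y = 0.833
  ethylbenzene: x = 0.580, y = 0.167
Drum-2 feed = drum-1 liquid: z₂ = (0.4203, 0.5797).
Drum 2:
Let ψ₂ = V/F and solve Σ zᵢ(Kᵢ−1)/(1+ψ₂(Kᵢ−1)) = 0.
g(0) = ΣzᵢKᵢ − 1 = 0.770 and g(1) = 1 − Σzᵢ/Kᵢ = -0.256, so a root lies in (0, 1).
Binary case is linear: z₁(K₁−1)(1+ψ₂(K₂−1)) + z₂(K₂−1)(1+ψ₂(K₁−1)) = 0
⇒ ψ₂ = [z₁(K₁−1)+z₂(K₂−1)] / [−(K₁−1)(K₂−1)] = 0.7701/1.2289 = 0.627
  chloroform: x = 0.163, y = 0.573
  ethylbenzene: x = 0.837, y = 0.427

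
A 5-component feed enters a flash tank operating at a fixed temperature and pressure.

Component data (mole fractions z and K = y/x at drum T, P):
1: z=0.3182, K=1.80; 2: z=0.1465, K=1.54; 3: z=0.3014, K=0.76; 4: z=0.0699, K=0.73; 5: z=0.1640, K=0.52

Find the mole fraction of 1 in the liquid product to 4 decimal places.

Newton–Raphson from V/F = 0.5:
  V/F = 0.5000: g = 0.03652, g' = -0.2250 → V/F = 0.6623
  V/F = 0.6623: g = 0.00027, g' = -0.2235 → V/F = 0.6635
Converged at V/F = 0.6635.
Compositions from xᵢ = zᵢ/(1+V/F(Kᵢ−1)), yᵢ = Kᵢxᵢ:
  1: x = 0.2079, y = 0.3742
  2: x = 0.1079, y = 0.1661
  3: x = 0.3585, y = 0.2724
  4: x = 0.0852, y = 0.0622
  5: x = 0.2406, y = 0.1251

x_1 = 0.2079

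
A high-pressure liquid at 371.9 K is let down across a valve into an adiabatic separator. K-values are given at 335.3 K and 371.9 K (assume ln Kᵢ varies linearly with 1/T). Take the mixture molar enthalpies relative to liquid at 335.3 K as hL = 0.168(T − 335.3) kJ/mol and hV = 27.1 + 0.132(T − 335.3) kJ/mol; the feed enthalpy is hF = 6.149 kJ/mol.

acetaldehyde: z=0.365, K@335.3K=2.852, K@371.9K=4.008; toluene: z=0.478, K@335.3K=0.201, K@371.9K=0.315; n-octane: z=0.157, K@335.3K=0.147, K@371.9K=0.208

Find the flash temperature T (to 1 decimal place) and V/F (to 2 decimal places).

Adiabatic flash: solve Rachford–Rice at each trial T, then check hF = ψ·hV(T) + (1−ψ)·hL(T).
  T = 335.3 K: K = (2.852, 0.201, 0.147), RR gives ψ = 0.106, H_out = 2.884 kJ/mol
  T = 371.9 K: K = (4.008, 0.315, 0.208), RR gives ψ = 0.301, H_out = 13.918 kJ/mol
  T = 353.6 K: K = (3.411, 0.255, 0.176), RR gives ψ = 0.214, H_out = 8.725 kJ/mol
  T = 344.5 K: K = (3.128, 0.227, 0.162), RR gives ψ = 0.164, H_out = 5.936 kJ/mol
  T = 349.1 K: K = (3.270, 0.241, 0.169), RR gives ψ = 0.190, H_out = 7.369 kJ/mol
  T = 346.8 K: K = (3.198, 0.234, 0.165), RR gives ψ = 0.177, H_out = 6.659 kJ/mol
Linear interpolation between T = 344.5 (H_out = 5.936) and T = 346.8 (H_out = 6.659) on hF = 6.149 gives T ≈ 345.2 K, at which ψ = 0.17.

T = 345.2 K, V/F = 0.17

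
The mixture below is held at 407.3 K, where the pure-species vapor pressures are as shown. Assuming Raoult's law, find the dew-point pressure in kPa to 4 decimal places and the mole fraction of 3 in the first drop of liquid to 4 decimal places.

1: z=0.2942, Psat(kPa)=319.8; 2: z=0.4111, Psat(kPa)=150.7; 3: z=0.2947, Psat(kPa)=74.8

Pdew = 131.7918 kPa, x_3 = 0.5192

At the dew point ψ → 1, so Σzᵢ/Kᵢ = 1 with Kᵢ = Pᵢˢᵃᵗ/P ⇒ 1/P = Σzᵢ/Pᵢˢᵃᵗ.
1/P = 0.2942/319.8 + 0.4111/150.7 + 0.2947/74.8 = 0.0075877 ⇒ P = 131.7918 kPa
xᵢ = zᵢP/Pᵢˢᵃᵗ ⇒ x_3 = 0.2947·131.7918/74.8 = 0.5192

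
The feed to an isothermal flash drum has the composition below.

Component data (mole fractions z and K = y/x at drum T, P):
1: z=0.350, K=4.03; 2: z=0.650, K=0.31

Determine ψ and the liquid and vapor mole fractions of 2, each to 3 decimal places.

Material balance + equilibrium reduce to Σ zᵢ(Kᵢ−1)/(1+ψ(Kᵢ−1)) = 0.
g(0) = ΣzᵢKᵢ − 1 = 0.612 and g(1) = 1 − Σzᵢ/Kᵢ = -1.184, so a root lies in (0, 1).
Newton iteration, ψ⁰ = 0.46:
  ψ = 0.460: g = -0.2140, g' = -1.225 → ψ = 0.285
  ψ = 0.285: g = 0.0104, g' = -1.404 → ψ = 0.293
Converged at ψ = 0.293.
Compositions from xᵢ = zᵢ/(1+ψ(Kᵢ−1)), yᵢ = Kᵢxᵢ:
  1: x = 0.185, y = 0.747
  2: x = 0.815, y = 0.253

ψ = 0.293, x_2 = 0.815, y_2 = 0.253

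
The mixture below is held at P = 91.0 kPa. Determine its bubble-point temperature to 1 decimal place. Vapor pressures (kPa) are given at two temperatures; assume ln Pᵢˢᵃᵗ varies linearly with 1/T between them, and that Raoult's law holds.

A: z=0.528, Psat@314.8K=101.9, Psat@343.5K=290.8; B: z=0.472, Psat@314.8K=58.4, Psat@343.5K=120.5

T = 318.0 K

Bubble-point temperature: ΣzᵢPᵢˢᵃᵗ(T) = P. Interpolate ln Pᵢˢᵃᵗ = aᵢ + bᵢ/T.
  T = 314.8 K: ΣzᵢPᵢˢᵃᵗ = 81.37 kPa
  T = 343.5 K: ΣzᵢPᵢˢᵃᵗ = 210.42 kPa
  T = 329.1 K: ΣzᵢPᵢˢᵃᵗ = 133.00 kPa
  T = 322.0 K: ΣzᵢPᵢˢᵃᵗ = 104.70 kPa
  T = 318.4 K: ΣzᵢPᵢˢᵃᵗ = 92.41 kPa
  T = 316.6 K: ΣzᵢPᵢˢᵃᵗ = 86.74 kPa
Interpolating between 316.6 K and 318.4 K gives T ≈ 318.0 K.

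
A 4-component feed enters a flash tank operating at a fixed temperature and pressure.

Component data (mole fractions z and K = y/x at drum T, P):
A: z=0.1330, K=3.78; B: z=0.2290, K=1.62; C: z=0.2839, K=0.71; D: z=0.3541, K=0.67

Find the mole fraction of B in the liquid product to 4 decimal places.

x_B = 0.1678

Material balance + equilibrium reduce to Σ zᵢ(Kᵢ−1)/(1+V/F(Kᵢ−1)) = 0.
Feasibility: ΣzᵢKᵢ = 1.3125, Σzᵢ/Kᵢ = 1.1049 — both > 1, two phases present.
Newton–Raphson from V/F = 0.34:
  V/F = 0.3400: g = 0.08438, g' = -0.4100 → V/F = 0.5458
  V/F = 0.5458: g = 0.01262, g' = -0.3024 → V/F = 0.5875
  V/F = 0.5875: g = 0.00028, g' = -0.2896 → V/F = 0.5885
Converged at V/F = 0.5885.
Compositions from xᵢ = zᵢ/(1+V/F(Kᵢ−1)), yᵢ = Kᵢxᵢ:
  A: x = 0.0505, y = 0.1907
  B: x = 0.1678, y = 0.2718
  C: x = 0.3423, y = 0.2430
  D: x = 0.4394, y = 0.2944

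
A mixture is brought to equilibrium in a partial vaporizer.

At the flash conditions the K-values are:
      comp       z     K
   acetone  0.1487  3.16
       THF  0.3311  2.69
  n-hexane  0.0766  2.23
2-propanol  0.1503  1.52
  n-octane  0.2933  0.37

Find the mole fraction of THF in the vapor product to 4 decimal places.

y_THF = 0.3527

Material balance + equilibrium reduce to Σ zᵢ(Kᵢ−1)/(1+V/F(Kᵢ−1)) = 0.
Feasibility: ΣzᵢKᵢ = 1.8683, Σzᵢ/Kᵢ = 1.0961 — both > 1, two phases present.
Iterate (Newton) starting at V/F = 0.37:
  V/F = 0.3700: g = 0.41215, g' = -0.8536 → V/F = 0.8529
  V/F = 0.8529: g = 0.04298, g' = -0.8354 → V/F = 0.9043
  V/F = 0.9043: g = -0.00160, g' = -0.9010 → V/F = 0.9025
Converged at V/F = 0.9025.
Compositions from xᵢ = zᵢ/(1+V/F(Kᵢ−1)), yᵢ = Kᵢxᵢ:
  acetone: x = 0.0504, y = 0.1593
  THF: x = 0.1311, y = 0.3527
  n-hexane: x = 0.0363, y = 0.0810
  2-propanol: x = 0.1023, y = 0.1555
  n-octane: x = 0.6799, y = 0.2516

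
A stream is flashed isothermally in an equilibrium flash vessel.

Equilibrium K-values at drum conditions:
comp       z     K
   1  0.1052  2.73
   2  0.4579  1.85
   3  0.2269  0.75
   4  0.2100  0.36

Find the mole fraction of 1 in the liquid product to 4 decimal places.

Material balance + equilibrium reduce to Σ zᵢ(Kᵢ−1)/(1+ψ(Kᵢ−1)) = 0.
Feasibility: ΣzᵢKᵢ = 1.3801, Σzᵢ/Kᵢ = 1.1719 — both > 1, two phases present.
Newton–Raphson from ψ = 0.39:
  ψ = 0.3900: g = 0.15903, g' = -0.4690 → ψ = 0.7291
  ψ = 0.7291: g = -0.00055, g' = -0.5112 → ψ = 0.7280
Converged at ψ = 0.7280.
Compositions from xᵢ = zᵢ/(1+ψ(Kᵢ−1)), yᵢ = Kᵢxᵢ:
  1: x = 0.0466, y = 0.1271
  2: x = 0.2829, y = 0.5233
  3: x = 0.2774, y = 0.2080
  4: x = 0.3932, y = 0.1415

x_1 = 0.0466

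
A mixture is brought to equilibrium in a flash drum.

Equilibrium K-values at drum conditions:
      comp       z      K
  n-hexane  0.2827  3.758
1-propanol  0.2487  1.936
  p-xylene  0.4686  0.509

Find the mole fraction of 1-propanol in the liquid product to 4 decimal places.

x_1-propanol = 0.1426

Newton–Raphson from ψ = 0.6:
  ψ = 0.6000: g = 0.11658, g' = -0.6215 → ψ = 0.7876
  ψ = 0.7876: g = 0.00463, g' = -0.5862 → ψ = 0.7955
Converged at ψ = 0.7955.
Compositions from xᵢ = zᵢ/(1+ψ(Kᵢ−1)), yᵢ = Kᵢxᵢ:
  n-hexane: x = 0.0885, y = 0.3326
  1-propanol: x = 0.1426, y = 0.2760
  p-xylene: x = 0.7689, y = 0.3914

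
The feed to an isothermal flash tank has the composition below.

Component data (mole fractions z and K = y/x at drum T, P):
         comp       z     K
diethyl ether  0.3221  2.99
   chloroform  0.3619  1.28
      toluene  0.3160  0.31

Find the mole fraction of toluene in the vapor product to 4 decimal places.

Rachford–Rice: g(β) = Σ zᵢ(Kᵢ−1)/(1+β(Kᵢ−1)) = 0.
g(0) = ΣzᵢKᵢ − 1 = 0.5243 and g(1) = 1 − Σzᵢ/Kᵢ = -0.4098, so a root lies in (0, 1).
Newton iteration, β⁰ = 0.52:
  β = 0.5200: g = 0.06341, g' = -0.6956 → β = 0.6112
  β = 0.6112: g = -0.00129, g' = -0.7303 → β = 0.6094
Converged at β = 0.6094.
Compositions from xᵢ = zᵢ/(1+β(Kᵢ−1)), yᵢ = Kᵢxᵢ:
  diethyl ether: x = 0.1456, y = 0.4353
  chloroform: x = 0.3091, y = 0.3957
  toluene: x = 0.5453, y = 0.1690

y_toluene = 0.1690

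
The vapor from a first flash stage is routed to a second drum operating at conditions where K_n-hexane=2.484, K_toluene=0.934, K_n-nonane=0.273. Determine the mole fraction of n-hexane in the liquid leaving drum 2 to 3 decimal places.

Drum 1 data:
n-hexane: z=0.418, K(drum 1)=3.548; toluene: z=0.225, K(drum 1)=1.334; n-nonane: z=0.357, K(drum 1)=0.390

Drum 1:
Iterate (Newton) starting at ψ₁ = 0.36:
  ψ₁ = 0.360: g = 0.3435, g' = -0.976 → ψ₁ = 0.712
  ψ₁ = 0.712: g = 0.0543, g' = -0.774 → ψ₁ = 0.782
  ψ₁ = 0.782: g = -0.0009, g' = -0.805 → ψ₁ = 0.781
Converged at ψ₁ = 0.781.
Drum-1 compositions:
  n-hexane: x = 0.140, y = 0.496
  toluene: x = 0.178, y = 0.238
  n-nonane: x = 0.682, y = 0.266
Drum-2 feed = drum-1 vapor: z₂ = (0.4961, 0.2381, 0.2659).
Drum 2:
Material balance + equilibrium reduce to Σ zᵢ(Kᵢ−1)/(1+ψ₂(Kᵢ−1)) = 0.
Check two-phase: ΣzᵢKᵢ = 1.527 > 1 and Σzᵢ/Kᵢ = 1.428 > 1, so g(0) = 0.527 > 0 and g(1) = -0.428 < 0.
Newton iteration, ψ₂⁰ = 0.5:
  ψ₂ = 0.500: g = 0.1027, g' = -0.708 → ψ₂ = 0.645
  ψ₂ = 0.645: g = -0.0042, g' = -0.785 → ψ₂ = 0.640
Converged at ψ₂ = 0.640.
  n-hexane: x = 0.255, y = 0.632
  toluene: x = 0.249, y = 0.232
  n-nonane: x = 0.497, y = 0.136

x_n-hexane (drum 2) = 0.255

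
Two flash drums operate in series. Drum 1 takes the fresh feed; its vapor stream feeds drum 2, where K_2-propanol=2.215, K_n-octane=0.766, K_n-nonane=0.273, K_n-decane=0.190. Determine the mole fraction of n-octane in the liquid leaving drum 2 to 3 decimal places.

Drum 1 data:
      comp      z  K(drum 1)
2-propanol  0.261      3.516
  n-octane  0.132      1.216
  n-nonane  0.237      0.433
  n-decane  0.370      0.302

x_n-octane (drum 2) = 0.180

Drum 1:
Let ψ₁ = V/F and solve Σ zᵢ(Kᵢ−1)/(1+ψ₁(Kᵢ−1)) = 0.
Check two-phase: ΣzᵢKᵢ = 1.293 > 1 and Σzᵢ/Kᵢ = 1.955 > 1, so g(0) = 0.293 > 0 and g(1) = -0.955 < 0.
Iterate (Newton) starting at ψ₁ = 0.56:
  ψ₁ = 0.560: g = -0.3229, g' = -0.939 → ψ₁ = 0.216
  ψ₁ = 0.216: g = -0.0047, g' = -1.048 → ψ₁ = 0.212
Converged at ψ₁ = 0.212.
Drum-1 compositions:
  2-propanol: x = 0.170, y = 0.599
  n-octane: x = 0.126, y = 0.153
  n-nonane: x = 0.269, y = 0.117
  n-decane: x = 0.434, y = 0.131
Drum-2 feed = drum-1 vapor: z₂ = (0.5988, 0.1535, 0.1166, 0.1311).
Drum 2:
Rachford–Rice: g(ψ₂) = Σ zᵢ(Kᵢ−1)/(1+ψ₂(Kᵢ−1)) = 0.
g(0) = ΣzᵢKᵢ − 1 = 0.501 and g(1) = 1 − Σzᵢ/Kᵢ = -0.588, so a root lies in (0, 1).
Newton–Raphson from ψ₂ = 0.5:
  ψ₂ = 0.500: g = 0.1002, g' = -0.748 → ψ₂ = 0.634
  ψ₂ = 0.634: g = -0.0068, g' = -0.869 → ψ₂ = 0.626
Converged at ψ₂ = 0.626.
  2-propanol: x = 0.340, y = 0.753
  n-octane: x = 0.180, y = 0.138
  n-nonane: x = 0.214, y = 0.058
  n-decane: x = 0.266, y = 0.051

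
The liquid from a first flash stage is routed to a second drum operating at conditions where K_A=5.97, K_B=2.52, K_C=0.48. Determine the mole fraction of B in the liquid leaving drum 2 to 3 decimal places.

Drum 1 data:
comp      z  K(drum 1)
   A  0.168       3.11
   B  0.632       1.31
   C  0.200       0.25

x_B (drum 2) = 0.221

Drum 1:
Material balance + equilibrium reduce to Σ zᵢ(Kᵢ−1)/(1+ψ₁(Kᵢ−1)) = 0.
g(0) = ΣzᵢKᵢ − 1 = 0.400 and g(1) = 1 − Σzᵢ/Kᵢ = -0.336, so a root lies in (0, 1).
Iterate (Newton) starting at ψ₁ = 0.3:
  ψ₁ = 0.300: g = 0.2028, g' = -0.519 → ψ₁ = 0.691
  ψ₁ = 0.691: g = -0.0058, g' = -0.650 → ψ₁ = 0.682
Converged at ψ₁ = 0.682.
Drum-1 compositions:
  A: x = 0.069, y = 0.214
  B: x = 0.522, y = 0.683
  C: x = 0.409, y = 0.102
Drum-2 feed = drum-1 liquid: z₂ = (0.0689, 0.5217, 0.4094).
Drum 2:
Rachford–Rice: g(ψ₂) = Σ zᵢ(Kᵢ−1)/(1+ψ₂(Kᵢ−1)) = 0.
Check two-phase: ΣzᵢKᵢ = 1.922 > 1 and Σzᵢ/Kᵢ = 1.072 > 1, so g(0) = 0.922 > 0 and g(1) = -0.072 < 0.
Newton–Raphson from ψ₂ = 0.3:
  ψ₂ = 0.300: g = 0.4298, g' = -0.998 → ψ₂ = 0.731
  ψ₂ = 0.731: g = 0.1063, g' = -0.638 → ψ₂ = 0.897
  ψ₂ = 0.897: g = -0.0010, g' = -0.662 → ψ₂ = 0.896
Converged at ψ₂ = 0.896.
  A: x = 0.013, y = 0.075
  B: x = 0.221, y = 0.557
  C: x = 0.766, y = 0.368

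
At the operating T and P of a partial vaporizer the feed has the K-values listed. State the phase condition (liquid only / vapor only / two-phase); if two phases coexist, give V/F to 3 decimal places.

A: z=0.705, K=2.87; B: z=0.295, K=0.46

vapor only

ΣzᵢKᵢ = 2.159; Σzᵢ/Kᵢ = 0.887.
Since Σzᵢ/Kᵢ < 1 the mixture is above its dew point — single vapor phase.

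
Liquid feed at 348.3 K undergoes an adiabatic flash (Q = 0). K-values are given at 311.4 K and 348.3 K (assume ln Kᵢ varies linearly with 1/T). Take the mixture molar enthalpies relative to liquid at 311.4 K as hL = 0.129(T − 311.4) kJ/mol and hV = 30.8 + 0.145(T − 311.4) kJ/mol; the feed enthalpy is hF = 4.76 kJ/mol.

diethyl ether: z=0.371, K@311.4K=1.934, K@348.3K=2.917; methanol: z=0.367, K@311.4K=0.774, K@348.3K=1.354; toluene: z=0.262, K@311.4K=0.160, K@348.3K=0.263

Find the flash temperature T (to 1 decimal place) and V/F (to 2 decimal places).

T = 313.8 K, V/F = 0.14

Adiabatic flash: solve Rachford–Rice at each trial T, then check hF = ψ·hV(T) + (1−ψ)·hL(T).
  T = 311.4 K: K = (1.934, 0.774, 0.160), RR gives ψ = 0.084, H_out = 2.585 kJ/mol
  T = 348.3 K: K = (2.917, 1.354, 0.263), RR gives ψ = 0.710, H_out = 27.048 kJ/mol
  T = 329.9 K: K = (2.404, 1.041, 0.208), RR gives ψ = 0.467, H_out = 16.910 kJ/mol
  T = 320.6 K: K = (2.162, 0.901, 0.183), RR gives ψ = 0.297, H_out = 10.391 kJ/mol
  T = 316.0 K: K = (2.046, 0.836, 0.171), RR gives ψ = 0.197, H_out = 6.682 kJ/mol
  T = 313.7 K: K = (1.990, 0.805, 0.166), RR gives ψ = 0.142, H_out = 4.686 kJ/mol
Linear interpolation between T = 313.7 (H_out = 4.686) and T = 316.0 (H_out = 6.682) on hF = 4.76 gives T ≈ 313.8 K, at which ψ = 0.14.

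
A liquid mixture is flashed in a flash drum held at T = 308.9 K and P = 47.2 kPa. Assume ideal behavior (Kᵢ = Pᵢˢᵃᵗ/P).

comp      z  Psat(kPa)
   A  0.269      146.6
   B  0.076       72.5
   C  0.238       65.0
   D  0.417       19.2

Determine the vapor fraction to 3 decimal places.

ψ = 0.552

Raoult's law: Kᵢ = Pᵢˢᵃᵗ/P = Pᵢˢᵃᵗ/47.2.
  K_A = 146.6/47.2 = 3.10593, K_B = 72.5/47.2 = 1.53602, K_C = 65.0/47.2 = 1.37712, K_D = 19.2/47.2 = 0.40678
Let ψ = V/F and solve Σ zᵢ(Kᵢ−1)/(1+ψ(Kᵢ−1)) = 0.
Check two-phase: ΣzᵢKᵢ = 1.450 > 1 and Σzᵢ/Kᵢ = 1.334 > 1, so g(0) = 0.450 > 0 and g(1) = -0.334 < 0.
Newton iteration, ψ⁰ = 0.5:
  ψ = 0.500: g = 0.0319, g' = -0.617 → ψ = 0.552
Converged at ψ = 0.552.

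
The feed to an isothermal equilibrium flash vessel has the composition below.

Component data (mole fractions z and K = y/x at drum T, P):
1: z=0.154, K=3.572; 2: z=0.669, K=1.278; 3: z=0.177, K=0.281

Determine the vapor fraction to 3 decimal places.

Rachford–Rice: g(ψ) = Σ zᵢ(Kᵢ−1)/(1+ψ(Kᵢ−1)) = 0.
g(0) = ΣzᵢKᵢ − 1 = 0.455 and g(1) = 1 − Σzᵢ/Kᵢ = -0.196, so a root lies in (0, 1).
Iterate (Newton) starting at ψ = 0.5:
  ψ = 0.500: g = 0.1379, g' = -0.458 → ψ = 0.801
  ψ = 0.801: g = -0.0186, g' = -0.652 → ψ = 0.773
  ψ = 0.773: g = -0.0006, g' = -0.612 → ψ = 0.772
Converged at ψ = 0.772.

ψ = 0.772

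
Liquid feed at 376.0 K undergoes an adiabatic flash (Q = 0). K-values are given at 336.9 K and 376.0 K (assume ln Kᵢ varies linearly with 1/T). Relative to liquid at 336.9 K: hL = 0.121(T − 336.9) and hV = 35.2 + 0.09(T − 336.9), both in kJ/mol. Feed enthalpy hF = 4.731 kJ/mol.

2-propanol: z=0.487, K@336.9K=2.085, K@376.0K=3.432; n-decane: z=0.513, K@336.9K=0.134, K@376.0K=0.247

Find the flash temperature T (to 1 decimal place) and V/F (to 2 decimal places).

T = 339.5 K, V/F = 0.13

Adiabatic flash: solve Rachford–Rice at each trial T, then check hF = ψ·hV(T) + (1−ψ)·hL(T).
  T = 336.9 K: K = (2.085, 0.134), RR gives ψ = 0.090, H_out = 3.152 kJ/mol
  T = 376.0 K: K = (3.432, 0.247), RR gives ψ = 0.436, H_out = 19.543 kJ/mol
  T = 356.4 K: K = (2.710, 0.185), RR gives ψ = 0.297, H_out = 12.650 kJ/mol
  T = 346.6 K: K = (2.384, 0.158), RR gives ψ = 0.208, H_out = 8.425 kJ/mol
  T = 341.8 K: K = (2.233, 0.146), RR gives ψ = 0.154, H_out = 5.996 kJ/mol
  T = 339.4 K: K = (2.160, 0.140), RR gives ψ = 0.124, H_out = 4.656 kJ/mol
Linear interpolation between T = 339.4 (H_out = 4.656) and T = 341.8 (H_out = 5.996) on hF = 4.731 gives T ≈ 339.5 K, at which ψ = 0.13.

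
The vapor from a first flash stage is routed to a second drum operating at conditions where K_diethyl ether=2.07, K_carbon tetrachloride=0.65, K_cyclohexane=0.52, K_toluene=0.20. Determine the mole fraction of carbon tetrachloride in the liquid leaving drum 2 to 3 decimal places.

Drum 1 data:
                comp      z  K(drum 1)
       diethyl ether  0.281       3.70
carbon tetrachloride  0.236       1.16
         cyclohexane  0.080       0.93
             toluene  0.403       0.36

x_carbon tetrachloride (drum 2) = 0.288

Drum 1:
Newton–Raphson from ψ₁ = 0.37:
  ψ₁ = 0.370: g = 0.0715, g' = -0.802 → ψ₁ = 0.459
  ψ₁ = 0.459: g = 0.0029, g' = -0.745 → ψ₁ = 0.463
Converged at ψ₁ = 0.463.
Drum-1 compositions:
  diethyl ether: x = 0.125, y = 0.462
  carbon tetrachloride: x = 0.220, y = 0.255
  cyclohexane: x = 0.083, y = 0.077
  toluene: x = 0.573, y = 0.206
Drum-2 feed = drum-1 vapor: z₂ = (0.4621, 0.2549, 0.0769, 0.2062).
Drum 2:
Material balance + equilibrium reduce to Σ zᵢ(Kᵢ−1)/(1+ψ₂(Kᵢ−1)) = 0.
g(0) = ΣzᵢKᵢ − 1 = 0.203 and g(1) = 1 − Σzᵢ/Kᵢ = -0.794, so a root lies in (0, 1).
Newton iteration, ψ₂⁰ = 0.35:
  ψ₂ = 0.350: g = -0.0154, g' = -0.601 → ψ₂ = 0.324
Converged at ψ₂ = 0.324.
  diethyl ether: x = 0.343, y = 0.710
  carbon tetrachloride: x = 0.288, y = 0.187
  cyclohexane: x = 0.091, y = 0.047
  toluene: x = 0.278, y = 0.056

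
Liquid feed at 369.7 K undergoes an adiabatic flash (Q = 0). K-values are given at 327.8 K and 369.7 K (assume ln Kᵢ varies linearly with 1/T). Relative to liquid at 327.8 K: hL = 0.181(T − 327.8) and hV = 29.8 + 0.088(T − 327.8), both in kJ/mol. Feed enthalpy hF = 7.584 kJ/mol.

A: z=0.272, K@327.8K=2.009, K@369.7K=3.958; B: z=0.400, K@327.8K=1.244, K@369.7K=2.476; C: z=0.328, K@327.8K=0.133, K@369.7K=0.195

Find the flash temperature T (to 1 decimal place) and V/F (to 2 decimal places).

T = 330.7 K, V/F = 0.24

Adiabatic flash: solve Rachford–Rice at each trial T, then check hF = ψ·hV(T) + (1−ψ)·hL(T).
  T = 327.8 K: K = (2.009, 1.244, 0.133), RR gives ψ = 0.160, H_out = 4.771 kJ/mol
  T = 369.7 K: K = (3.958, 2.476, 0.195), RR gives ψ = 0.666, H_out = 24.825 kJ/mol
  T = 348.8 K: K = (2.880, 1.793, 0.163), RR gives ψ = 0.517, H_out = 18.207 kJ/mol
  T = 338.3 K: K = (2.419, 1.502, 0.148), RR gives ψ = 0.387, H_out = 13.060 kJ/mol
  T = 333.1 K: K = (2.210, 1.370, 0.140), RR gives ψ = 0.292, H_out = 9.530 kJ/mol
  T = 330.5 K: K = (2.110, 1.307, 0.137), RR gives ψ = 0.233, H_out = 7.377 kJ/mol
  T = 331.8 K: K = (2.159, 1.338, 0.139), RR gives ψ = 0.264, H_out = 8.492 kJ/mol
Linear interpolation between T = 330.5 (H_out = 7.377) and T = 331.8 (H_out = 8.492) on hF = 7.584 gives T ≈ 330.7 K, at which ψ = 0.24.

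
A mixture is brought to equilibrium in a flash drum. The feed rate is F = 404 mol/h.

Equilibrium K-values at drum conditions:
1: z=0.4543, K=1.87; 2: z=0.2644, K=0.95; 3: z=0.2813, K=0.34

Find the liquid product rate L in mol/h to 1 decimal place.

L = 216.1 mol/h

Newton–Raphson from V/F = 0.5:
  V/F = 0.5000: g = -0.01523, g' = -0.4406 → V/F = 0.4654
  V/F = 0.4654: g = -0.00019, g' = -0.4302 → V/F = 0.4650
Converged at V/F = 0.4650.
Then V = V/F·F = 0.4650·404 = 187.9 mol/h and L = F − V = 216.1 mol/h.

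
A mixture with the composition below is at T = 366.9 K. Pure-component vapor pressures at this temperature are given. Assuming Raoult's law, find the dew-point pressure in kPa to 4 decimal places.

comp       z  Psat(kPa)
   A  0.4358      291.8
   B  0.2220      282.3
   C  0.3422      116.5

Pdew = 191.6728 kPa

At the dew point ψ → 1, so Σzᵢ/Kᵢ = 1 with Kᵢ = Pᵢˢᵃᵗ/P ⇒ 1/P = Σzᵢ/Pᵢˢᵃᵗ.
1/P = 0.4358/291.8 + 0.2220/282.3 + 0.3422/116.5 = 0.0052172 ⇒ P = 191.6728 kPa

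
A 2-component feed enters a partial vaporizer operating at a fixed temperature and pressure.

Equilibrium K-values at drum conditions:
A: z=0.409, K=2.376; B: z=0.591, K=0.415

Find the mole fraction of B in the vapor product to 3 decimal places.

Rachford–Rice: g(V/F) = Σ zᵢ(Kᵢ−1)/(1+V/F(Kᵢ−1)) = 0.
Feasibility: ΣzᵢKᵢ = 1.217, Σzᵢ/Kᵢ = 1.596 — both > 1, two phases present.
Binary case is linear: z₁(K₁−1)(1+V/F(K₂−1)) + z₂(K₂−1)(1+V/F(K₁−1)) = 0
⇒ V/F = [z₁(K₁−1)+z₂(K₂−1)] / [−(K₁−1)(K₂−1)] = 0.2170/0.8050 = 0.270
Compositions from xᵢ = zᵢ/(1+V/F(Kᵢ−1)), yᵢ = Kᵢxᵢ:
  A: x = 0.298, y = 0.709
  B: x = 0.702, y = 0.291

y_B = 0.291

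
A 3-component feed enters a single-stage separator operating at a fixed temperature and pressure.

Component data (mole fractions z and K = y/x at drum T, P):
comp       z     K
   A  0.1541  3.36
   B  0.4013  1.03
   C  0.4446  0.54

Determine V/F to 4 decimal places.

Newton–Raphson from V/F = 0.5:
  V/F = 0.5000: g = -0.08692, g' = -0.3396 → V/F = 0.2441
  V/F = 0.2441: g = 0.01233, g' = -0.4653 → V/F = 0.2706
  V/F = 0.2706: g = 0.00031, g' = -0.4428 → V/F = 0.2713
Converged at V/F = 0.2713.

V/F = 0.2713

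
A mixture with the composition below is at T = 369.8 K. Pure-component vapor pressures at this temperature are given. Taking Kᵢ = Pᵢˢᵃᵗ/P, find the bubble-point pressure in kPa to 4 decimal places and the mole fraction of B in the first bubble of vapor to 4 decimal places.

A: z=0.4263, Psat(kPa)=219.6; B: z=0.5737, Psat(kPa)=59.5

At the bubble point ψ → 0, so ΣzᵢKᵢ = 1 with Kᵢ = Pᵢˢᵃᵗ/P ⇒ P = ΣzᵢPᵢˢᵃᵗ.
P = 0.4263·219.6 + 0.5737·59.5 = 127.7506 kPa
yᵢ = zᵢPᵢˢᵃᵗ/P ⇒ y_B = 0.5737·59.5/127.7506 = 0.2672

Pbub = 127.7506 kPa, y_B = 0.2672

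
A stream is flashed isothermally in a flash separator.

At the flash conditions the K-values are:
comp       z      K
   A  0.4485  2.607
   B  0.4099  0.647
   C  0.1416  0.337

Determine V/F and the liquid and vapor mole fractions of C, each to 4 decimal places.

Rachford–Rice: g(V/F) = Σ zᵢ(Kᵢ−1)/(1+V/F(Kᵢ−1)) = 0.
Check two-phase: ΣzᵢKᵢ = 1.4822 > 1 and Σzᵢ/Kᵢ = 1.2258 > 1, so g(0) = 0.4822 > 0 and g(1) = -0.2258 < 0.
Newton iteration, V/F⁰ = 0.5:
  V/F = 0.5000: g = 0.08349, g' = -0.5707 → V/F = 0.6463
  V/F = 0.6463: g = 0.00181, g' = -0.5550 → V/F = 0.6496
Converged at V/F = 0.6496.
Compositions from xᵢ = zᵢ/(1+V/F(Kᵢ−1)), yᵢ = Kᵢxᵢ:
  A: x = 0.2194, y = 0.5721
  B: x = 0.5319, y = 0.3441
  C: x = 0.2487, y = 0.0838

V/F = 0.6496, x_C = 0.2487, y_C = 0.0838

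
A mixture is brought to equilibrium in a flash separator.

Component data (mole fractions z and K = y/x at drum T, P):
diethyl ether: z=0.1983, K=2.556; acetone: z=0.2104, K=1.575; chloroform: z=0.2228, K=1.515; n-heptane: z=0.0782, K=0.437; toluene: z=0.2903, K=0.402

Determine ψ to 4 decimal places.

ψ = 0.5999

Let ψ = V/F and solve Σ zᵢ(Kᵢ−1)/(1+ψ(Kᵢ−1)) = 0.
Check two-phase: ΣzᵢKᵢ = 1.3267 > 1 and Σzᵢ/Kᵢ = 1.2593 > 1, so g(0) = 0.3267 > 0 and g(1) = -0.2593 < 0.
Newton–Raphson from ψ = 0.5:
  ψ = 0.5000: g = 0.04983, g' = -0.4905 → ψ = 0.6016
  ψ = 0.6016: g = -0.00086, g' = -0.5109 → ψ = 0.5999
Converged at ψ = 0.5999.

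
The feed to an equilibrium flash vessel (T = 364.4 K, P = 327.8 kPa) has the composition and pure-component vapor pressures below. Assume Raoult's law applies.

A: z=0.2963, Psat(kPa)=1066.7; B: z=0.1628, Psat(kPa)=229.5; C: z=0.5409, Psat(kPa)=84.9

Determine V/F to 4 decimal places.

Raoult's law: Kᵢ = Pᵢˢᵃᵗ/P = Pᵢˢᵃᵗ/327.8.
  K_A = 1066.7/327.8 = 3.254118, K_B = 229.5/327.8 = 0.700122, K_C = 84.9/327.8 = 0.258999
Iterate (Newton) starting at V/F = 0.5:
  V/F = 0.5000: g = -0.38014, g' = -1.1025 → V/F = 0.1552
  V/F = 0.1552: g = -0.00930, g' = -1.2216 → V/F = 0.1476
Converged at V/F = 0.1476.

V/F = 0.1476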